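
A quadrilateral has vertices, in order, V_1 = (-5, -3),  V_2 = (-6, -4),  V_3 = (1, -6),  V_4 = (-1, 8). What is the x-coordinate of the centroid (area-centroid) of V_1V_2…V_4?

-160/87

Apply Gauss's area formula. First the cross-terms c_i = x_i·y_{i+1} − x_{i+1}·y_i:
  2, 40, 2, 43  ⇒  2A = 87, A = 43.5.
Then Σ (x_i + x_{i+1})·c_i = -480, so x̄ = -480 / (6·43.5) = -160/87.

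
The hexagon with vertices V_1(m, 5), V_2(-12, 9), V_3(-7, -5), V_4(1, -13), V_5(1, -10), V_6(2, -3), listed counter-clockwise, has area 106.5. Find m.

The doubled signed area Σ (x_i y_{i+1} − x_{i+1} y_i) is linear in m.
With m=0 it equals 309; the coefficient of m is 12 (from the two edges through V_1).
So 12·m + 309 = 2·106.5 = 213 ⇒ m = -8.

-8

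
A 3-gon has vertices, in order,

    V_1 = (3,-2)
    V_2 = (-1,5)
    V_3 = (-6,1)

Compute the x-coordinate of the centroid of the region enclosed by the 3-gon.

-4/3

Apply the surveyor's formula. First the cross-terms c_i = x_i·y_{i+1} − x_{i+1}·y_i:
  13, 29, 9  ⇒  2A = 51, A = 25.5.
Then Σ (x_i + x_{i+1})·c_i = -204, so x̄ = -204 / (6·25.5) = -4/3.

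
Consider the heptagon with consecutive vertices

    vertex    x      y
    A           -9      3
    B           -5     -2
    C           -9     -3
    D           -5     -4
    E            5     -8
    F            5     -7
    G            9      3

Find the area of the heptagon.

124

Apply Gauss's area formula: 2A = Σ (x_i·y_{i+1} − x_{i+1}·y_i), indices taken mod 7.
Σ = (33) + (-3) + (21) + (60) + (5) + (78) + (54) = 248
Area = |Σ|/2 = 124.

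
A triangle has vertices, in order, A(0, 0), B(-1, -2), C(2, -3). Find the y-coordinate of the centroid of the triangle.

Apply the shoelace formula. First the cross-terms c_i = x_i·y_{i+1} − x_{i+1}·y_i:
  0, 7, 0  ⇒  2A = 7, A = 3.5.
Then Σ (y_i + y_{i+1})·c_i = -35, so ȳ = -35 / (6·3.5) = -5/3.

-5/3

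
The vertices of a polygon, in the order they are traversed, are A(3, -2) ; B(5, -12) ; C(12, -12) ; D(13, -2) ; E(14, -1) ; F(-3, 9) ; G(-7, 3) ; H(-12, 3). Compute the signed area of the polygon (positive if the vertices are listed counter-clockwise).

A→B: (3)(-12) − (5)(-2) = -26
B→C: (5)(-12) − (12)(-12) = 84
C→D: (12)(-2) − (13)(-12) = 132
D→E: (13)(-1) − (14)(-2) = 15
E→F: (14)(9) − (-3)(-1) = 123
F→G: (-3)(3) − (-7)(9) = 54
G→H: (-7)(3) − (-12)(3) = 15
H→A: (-12)(-2) − (3)(3) = 15
Σ = 412
Signed area = Σ/2 = 206 (positive ⇒ counter-clockwise traversal).

206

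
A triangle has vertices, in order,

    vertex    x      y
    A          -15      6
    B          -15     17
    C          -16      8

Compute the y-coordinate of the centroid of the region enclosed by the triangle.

31/3

Apply the shoelace formula. First the cross-terms c_i = x_i·y_{i+1} − x_{i+1}·y_i:
  -165, 152, 24  ⇒  2A = 11, A = 5.5.
Then Σ (y_i + y_{i+1})·c_i = 341, so ȳ = 341 / (6·5.5) = 31/3.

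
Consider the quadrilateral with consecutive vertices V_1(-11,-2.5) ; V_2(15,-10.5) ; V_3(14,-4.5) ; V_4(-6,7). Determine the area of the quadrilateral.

197.75

V_1→V_2: (-11)(-10.5) − (15)(-2.5) = 153
V_2→V_3: (15)(-4.5) − (14)(-10.5) = 79.5
V_3→V_4: (14)(7) − (-6)(-4.5) = 71
V_4→V_1: (-6)(-2.5) − (-11)(7) = 92
Σ = 395.5
Area = |Σ|/2 = 197.75.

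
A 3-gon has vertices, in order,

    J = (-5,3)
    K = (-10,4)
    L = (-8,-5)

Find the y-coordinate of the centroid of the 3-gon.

Apply Gauss's area formula. First the cross-terms c_i = x_i·y_{i+1} − x_{i+1}·y_i:
  10, 82, -49  ⇒  2A = 43, A = 21.5.
Then Σ (y_i + y_{i+1})·c_i = 86, so ȳ = 86 / (6·21.5) = 2/3.

2/3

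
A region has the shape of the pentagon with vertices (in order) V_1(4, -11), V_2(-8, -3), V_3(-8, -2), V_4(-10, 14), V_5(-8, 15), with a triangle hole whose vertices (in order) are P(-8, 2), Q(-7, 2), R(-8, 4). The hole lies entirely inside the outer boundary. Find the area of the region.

Outer boundary:
Cross-terms: -100, -8, -132, -38, 28  ⇒  Σ = -250
Area = |Σ|/2 = 125.
Hole:
P→Q: (-8)(2) − (-7)(2) = -2
Q→R: (-7)(4) − (-8)(2) = -12
R→P: (-8)(2) − (-8)(4) = 16
Σ = 2
Area = |Σ|/2 = 1.
Net area = 125 − 1 = 124.

124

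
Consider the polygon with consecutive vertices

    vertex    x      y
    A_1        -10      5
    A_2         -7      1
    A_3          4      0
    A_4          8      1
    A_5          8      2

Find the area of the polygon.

46.5

Apply the shoelace (surveyor's) formula: 2A = Σ (x_i·y_{i+1} − x_{i+1}·y_i), indices taken mod 5.
Σ = (25) + (-4) + (4) + (8) + (60) = 93
Area = |Σ|/2 = 46.5.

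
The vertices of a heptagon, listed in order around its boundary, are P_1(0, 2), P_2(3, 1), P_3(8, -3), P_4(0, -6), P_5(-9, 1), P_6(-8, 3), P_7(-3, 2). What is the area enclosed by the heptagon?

78.5

Cross-terms: -6, -17, -48, -54, -19, -7, -6  ⇒  Σ = -157
Area = |Σ|/2 = 78.5.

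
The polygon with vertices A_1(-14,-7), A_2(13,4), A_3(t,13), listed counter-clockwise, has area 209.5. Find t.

The doubled signed area Σ (x_i y_{i+1} − x_{i+1} y_i) is linear in t.
With t=0 it equals 386; the coefficient of t is -11 (from the two edges through A_3).
So -11·t + 386 = 2·209.5 = 419 ⇒ t = -3.

-3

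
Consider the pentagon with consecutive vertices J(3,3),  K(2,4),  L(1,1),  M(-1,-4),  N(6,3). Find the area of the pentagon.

Apply the shoelace formula: 2A = Σ (x_i·y_{i+1} − x_{i+1}·y_i), indices taken mod 5.
Σ = (6) + (-2) + (-3) + (21) + (9) = 31
Area = |Σ|/2 = 15.5.

15.5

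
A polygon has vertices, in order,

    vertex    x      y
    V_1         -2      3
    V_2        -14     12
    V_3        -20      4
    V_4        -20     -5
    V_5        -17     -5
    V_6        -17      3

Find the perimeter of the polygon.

60

|V_1V_2| = √((-12)² + (9)²) = √225 = 15
|V_2V_3| = √((-6)² + (-8)²) = √100 = 10
|V_3V_4| = √((0)² + (-9)²) = √81 = 9
|V_4V_5| = √((3)² + (0)²) = √9 = 3
|V_5V_6| = √((0)² + (8)²) = √64 = 8
|V_6V_1| = √((15)² + (0)²) = √225 = 15
Perimeter = 15 + 10 + 9 + 3 + 8 + 15 = 60.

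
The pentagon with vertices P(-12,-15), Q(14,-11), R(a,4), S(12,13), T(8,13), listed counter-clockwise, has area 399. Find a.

15

The doubled signed area Σ (x_i y_{i+1} − x_{i+1} y_i) is linear in a.
With a=0 it equals 438; the coefficient of a is 24 (from the two edges through R).
So 24·a + 438 = 2·399 = 798 ⇒ a = 15.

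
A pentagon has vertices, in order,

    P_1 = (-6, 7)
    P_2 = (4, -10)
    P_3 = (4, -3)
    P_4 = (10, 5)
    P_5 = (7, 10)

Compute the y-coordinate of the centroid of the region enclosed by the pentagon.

Apply the shoelace (surveyor's) formula. First the cross-terms c_i = x_i·y_{i+1} − x_{i+1}·y_i:
  32, 28, 50, 65, 109  ⇒  2A = 284, A = 142.
Then Σ (y_i + y_{i+1})·c_i = 2468, so ȳ = 2468 / (6·142) = 617/213.

617/213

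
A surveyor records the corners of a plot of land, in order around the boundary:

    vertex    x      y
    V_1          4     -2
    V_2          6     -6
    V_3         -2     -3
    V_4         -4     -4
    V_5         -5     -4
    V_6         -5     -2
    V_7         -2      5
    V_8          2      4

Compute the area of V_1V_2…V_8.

V_1→V_2: (4)(-6) − (6)(-2) = -12
V_2→V_3: (6)(-3) − (-2)(-6) = -30
V_3→V_4: (-2)(-4) − (-4)(-3) = -4
V_4→V_5: (-4)(-4) − (-5)(-4) = -4
V_5→V_6: (-5)(-2) − (-5)(-4) = -10
V_6→V_7: (-5)(5) − (-2)(-2) = -29
V_7→V_8: (-2)(4) − (2)(5) = -18
V_8→V_1: (2)(-2) − (4)(4) = -20
Σ = -127
Area = |Σ|/2 = 63.5.

63.5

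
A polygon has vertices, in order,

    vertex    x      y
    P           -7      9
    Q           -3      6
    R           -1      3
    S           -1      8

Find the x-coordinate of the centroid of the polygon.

Apply the shoelace formula. First the cross-terms c_i = x_i·y_{i+1} − x_{i+1}·y_i:
  -15, -3, -5, 47  ⇒  2A = 24, A = 12.
Then Σ (x_i + x_{i+1})·c_i = -204, so x̄ = -204 / (6·12) = -17/6.

-17/6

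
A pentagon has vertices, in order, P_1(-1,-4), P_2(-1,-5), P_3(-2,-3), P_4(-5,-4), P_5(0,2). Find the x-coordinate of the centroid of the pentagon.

Apply Gauss's area formula. First the cross-terms c_i = x_i·y_{i+1} − x_{i+1}·y_i:
  1, -7, -7, -10, 2  ⇒  2A = -21, A = -10.5.
Then Σ (x_i + x_{i+1})·c_i = 116, so x̄ = 116 / (6·(-10.5)) = -116/63.

-116/63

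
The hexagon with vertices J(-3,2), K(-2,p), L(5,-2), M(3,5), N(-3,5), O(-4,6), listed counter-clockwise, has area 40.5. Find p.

Write out the shoelace sum; only the two edges meeting at K involve p:
2·Area = [((-3)·p − (-2)·2) + ((-2)·(-2) − 5·p)] + 73
       = -8·p + 81 = 81
⇒ p = 0.

0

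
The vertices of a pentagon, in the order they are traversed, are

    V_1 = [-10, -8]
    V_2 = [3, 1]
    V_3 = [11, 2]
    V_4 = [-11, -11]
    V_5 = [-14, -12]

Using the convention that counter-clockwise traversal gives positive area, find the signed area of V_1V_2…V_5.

Σ = (14) + (-5) + (-99) + (-22) + (-8) = -120
Signed area = Σ/2 = -60 (negative ⇒ clockwise traversal).

-60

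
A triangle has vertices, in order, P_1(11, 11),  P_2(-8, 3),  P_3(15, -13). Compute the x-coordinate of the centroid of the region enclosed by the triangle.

Apply Gauss's area formula. First the cross-terms c_i = x_i·y_{i+1} − x_{i+1}·y_i:
  121, 59, 308  ⇒  2A = 488, A = 244.
Then Σ (x_i + x_{i+1})·c_i = 8784, so x̄ = 8784 / (6·244) = 6.

6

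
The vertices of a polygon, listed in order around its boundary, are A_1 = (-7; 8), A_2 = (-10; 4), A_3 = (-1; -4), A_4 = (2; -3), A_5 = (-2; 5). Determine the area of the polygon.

65

Apply the shoelace formula: 2A = Σ (x_i·y_{i+1} − x_{i+1}·y_i), indices taken mod 5.
Cross-terms: 52, 44, 11, 4, 19  ⇒  Σ = 130
Area = |Σ|/2 = 65.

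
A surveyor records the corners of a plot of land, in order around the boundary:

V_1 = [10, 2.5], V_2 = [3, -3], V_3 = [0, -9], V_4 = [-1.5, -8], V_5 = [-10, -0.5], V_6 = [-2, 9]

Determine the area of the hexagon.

Apply Gauss's area formula: 2A = Σ (x_i·y_{i+1} − x_{i+1}·y_i), indices taken mod 6.
Cross-terms: -37.5, -27, -13.5, -79.25, -91, -95  ⇒  Σ = -343.25
Area = |Σ|/2 = 171.625.

171.625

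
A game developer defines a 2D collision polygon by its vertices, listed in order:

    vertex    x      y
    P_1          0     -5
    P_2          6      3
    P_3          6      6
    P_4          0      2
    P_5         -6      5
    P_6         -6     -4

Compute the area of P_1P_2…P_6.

78

Σ = (30) + (18) + (12) + (12) + (54) + (30) = 156
Area = |Σ|/2 = 78.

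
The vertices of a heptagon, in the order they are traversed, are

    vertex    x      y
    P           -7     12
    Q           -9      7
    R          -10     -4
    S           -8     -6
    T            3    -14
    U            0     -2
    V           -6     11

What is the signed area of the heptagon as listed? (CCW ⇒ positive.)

P→Q: (-7)(7) − (-9)(12) = 59
Q→R: (-9)(-4) − (-10)(7) = 106
R→S: (-10)(-6) − (-8)(-4) = 28
S→T: (-8)(-14) − (3)(-6) = 130
T→U: (3)(-2) − (0)(-14) = -6
U→V: (0)(11) − (-6)(-2) = -12
V→P: (-6)(12) − (-7)(11) = 5
Σ = 310
Signed area = Σ/2 = 155 (positive ⇒ counter-clockwise traversal).

155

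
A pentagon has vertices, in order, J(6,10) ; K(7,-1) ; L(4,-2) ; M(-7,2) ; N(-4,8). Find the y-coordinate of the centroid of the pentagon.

151/38

Apply the shoelace formula. First the cross-terms c_i = x_i·y_{i+1} − x_{i+1}·y_i:
  -76, -10, -6, -48, -88  ⇒  2A = -228, A = -114.
Then Σ (y_i + y_{i+1})·c_i = -2718, so ȳ = -2718 / (6·(-114)) = 151/38.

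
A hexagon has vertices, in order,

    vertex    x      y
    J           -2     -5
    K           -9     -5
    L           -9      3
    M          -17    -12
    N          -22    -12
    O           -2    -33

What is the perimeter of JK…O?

|JK| = √((-7)² + (0)²) = √49 = 7
|KL| = √((0)² + (8)²) = √64 = 8
|LM| = √((-8)² + (-15)²) = √289 = 17
|MN| = √((-5)² + (0)²) = √25 = 5
|NO| = √((20)² + (-21)²) = √841 = 29
|OJ| = √((0)² + (28)²) = √784 = 28
Perimeter = 7 + 8 + 17 + 5 + 29 + 28 = 94.

94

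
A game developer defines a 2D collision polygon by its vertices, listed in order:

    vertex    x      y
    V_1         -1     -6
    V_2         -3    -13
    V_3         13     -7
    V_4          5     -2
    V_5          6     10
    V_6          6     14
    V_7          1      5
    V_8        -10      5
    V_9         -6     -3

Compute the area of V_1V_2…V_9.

222

Apply Gauss's area formula: 2A = Σ (x_i·y_{i+1} − x_{i+1}·y_i), indices taken mod 9.
Cross-terms: -5, 190, 9, 62, 24, 16, 55, 60, 33  ⇒  Σ = 444
Area = |Σ|/2 = 222.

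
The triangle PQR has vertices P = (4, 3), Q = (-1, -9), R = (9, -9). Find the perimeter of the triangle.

|PQ| = √((-5)² + (-12)²) = √169 = 13
|QR| = √((10)² + (0)²) = √100 = 10
|RP| = √((-5)² + (12)²) = √169 = 13
Perimeter = 13 + 10 + 13 = 36.

36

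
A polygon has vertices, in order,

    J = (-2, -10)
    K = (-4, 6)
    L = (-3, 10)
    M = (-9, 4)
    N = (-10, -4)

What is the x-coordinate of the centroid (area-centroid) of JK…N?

-503/86

Apply the shoelace formula. First the cross-terms c_i = x_i·y_{i+1} − x_{i+1}·y_i:
  -52, -22, 78, 76, 92  ⇒  2A = 172, A = 86.
Then Σ (x_i + x_{i+1})·c_i = -3018, so x̄ = -3018 / (6·86) = -503/86.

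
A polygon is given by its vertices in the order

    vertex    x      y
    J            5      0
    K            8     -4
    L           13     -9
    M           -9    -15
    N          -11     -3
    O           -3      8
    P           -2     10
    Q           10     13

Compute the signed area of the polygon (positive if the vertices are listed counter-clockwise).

-378

J→K: (5)(-4) − (8)(0) = -20
K→L: (8)(-9) − (13)(-4) = -20
L→M: (13)(-15) − (-9)(-9) = -276
M→N: (-9)(-3) − (-11)(-15) = -138
N→O: (-11)(8) − (-3)(-3) = -97
O→P: (-3)(10) − (-2)(8) = -14
P→Q: (-2)(13) − (10)(10) = -126
Q→J: (10)(0) − (5)(13) = -65
Σ = -756
Signed area = Σ/2 = -378 (negative ⇒ clockwise traversal).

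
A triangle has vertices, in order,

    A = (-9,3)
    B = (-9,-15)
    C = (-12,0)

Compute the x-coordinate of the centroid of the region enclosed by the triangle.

-10

Apply the shoelace formula. First the cross-terms c_i = x_i·y_{i+1} − x_{i+1}·y_i:
  162, -180, -36  ⇒  2A = -54, A = -27.
Then Σ (x_i + x_{i+1})·c_i = 1620, so x̄ = 1620 / (6·(-27)) = -10.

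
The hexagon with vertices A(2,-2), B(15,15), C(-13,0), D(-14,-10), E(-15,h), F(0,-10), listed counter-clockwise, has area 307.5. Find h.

The doubled signed area Σ (x_i y_{i+1} − x_{i+1} y_i) is linear in h.
With h=0 it equals 405; the coefficient of h is -14 (from the two edges through E).
So -14·h + 405 = 2·307.5 = 615 ⇒ h = -15.

-15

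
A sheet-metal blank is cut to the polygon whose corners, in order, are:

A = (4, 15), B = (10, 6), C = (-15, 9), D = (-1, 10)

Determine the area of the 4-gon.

71

Apply the shoelace (surveyor's) formula: 2A = Σ (x_i·y_{i+1} − x_{i+1}·y_i), indices taken mod 4.
Σ = (-126) + (180) + (-141) + (-55) = -142
Area = |Σ|/2 = 71.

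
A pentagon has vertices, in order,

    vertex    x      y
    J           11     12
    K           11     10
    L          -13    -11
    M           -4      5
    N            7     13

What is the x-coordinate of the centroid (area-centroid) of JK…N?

-7/201

Apply Gauss's area formula. First the cross-terms c_i = x_i·y_{i+1} − x_{i+1}·y_i:
  -22, 9, -109, -87, -59  ⇒  2A = -268, A = -134.
Then Σ (x_i + x_{i+1})·c_i = 28, so x̄ = 28 / (6·(-134)) = -7/201.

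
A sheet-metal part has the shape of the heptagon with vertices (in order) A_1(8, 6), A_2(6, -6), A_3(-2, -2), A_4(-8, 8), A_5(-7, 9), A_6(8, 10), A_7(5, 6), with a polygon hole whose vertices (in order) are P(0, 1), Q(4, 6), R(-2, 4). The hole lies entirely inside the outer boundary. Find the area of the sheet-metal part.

Outer boundary:
Apply Gauss's area formula: 2A = Σ (x_i·y_{i+1} − x_{i+1}·y_i), indices taken mod 7.
Σ = (-84) + (-24) + (-32) + (-16) + (-142) + (-2) + (-18) = -318
Area = |Σ|/2 = 159.
Hole:
Apply the surveyor's formula: 2A = Σ (x_i·y_{i+1} − x_{i+1}·y_i), indices taken mod 3.
Cross-terms: -4, 28, -2  ⇒  Σ = 22
Area = |Σ|/2 = 11.
Net area = 159 − 11 = 148.

148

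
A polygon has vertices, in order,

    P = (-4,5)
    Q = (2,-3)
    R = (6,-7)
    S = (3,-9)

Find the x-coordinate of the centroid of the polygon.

31/18

Apply Gauss's area formula. First the cross-terms c_i = x_i·y_{i+1} − x_{i+1}·y_i:
  2, 4, -33, -21  ⇒  2A = -48, A = -24.
Then Σ (x_i + x_{i+1})·c_i = -248, so x̄ = -248 / (6·(-24)) = 31/18.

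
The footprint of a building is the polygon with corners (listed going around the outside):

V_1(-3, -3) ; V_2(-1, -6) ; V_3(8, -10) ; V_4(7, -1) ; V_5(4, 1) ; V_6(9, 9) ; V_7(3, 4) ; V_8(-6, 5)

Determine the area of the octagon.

Apply Gauss's area formula: 2A = Σ (x_i·y_{i+1} − x_{i+1}·y_i), indices taken mod 8.
Σ = (15) + (58) + (62) + (11) + (27) + (9) + (39) + (33) = 254
Area = |Σ|/2 = 127.

127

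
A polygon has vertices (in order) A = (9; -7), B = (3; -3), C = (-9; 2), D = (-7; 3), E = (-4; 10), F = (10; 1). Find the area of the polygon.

Apply the shoelace formula: 2A = Σ (x_i·y_{i+1} − x_{i+1}·y_i), indices taken mod 6.
Σ = (-6) + (-21) + (-13) + (-58) + (-104) + (-79) = -281
Area = |Σ|/2 = 140.5.

140.5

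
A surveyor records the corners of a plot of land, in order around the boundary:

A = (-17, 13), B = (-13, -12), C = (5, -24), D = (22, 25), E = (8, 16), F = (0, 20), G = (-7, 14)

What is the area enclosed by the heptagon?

A→B: (-17)(-12) − (-13)(13) = 373
B→C: (-13)(-24) − (5)(-12) = 372
C→D: (5)(25) − (22)(-24) = 653
D→E: (22)(16) − (8)(25) = 152
E→F: (8)(20) − (0)(16) = 160
F→G: (0)(14) − (-7)(20) = 140
G→A: (-7)(13) − (-17)(14) = 147
Σ = 1997
Area = |Σ|/2 = 998.5.

998.5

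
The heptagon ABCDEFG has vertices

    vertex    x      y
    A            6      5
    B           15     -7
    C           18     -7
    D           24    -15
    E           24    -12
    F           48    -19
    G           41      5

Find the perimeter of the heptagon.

116

|AB| = √((9)² + (-12)²) = √225 = 15
|BC| = √((3)² + (0)²) = √9 = 3
|CD| = √((6)² + (-8)²) = √100 = 10
|DE| = √((0)² + (3)²) = √9 = 3
|EF| = √((24)² + (-7)²) = √625 = 25
|FG| = √((-7)² + (24)²) = √625 = 25
|GA| = √((-35)² + (0)²) = √1225 = 35
Perimeter = 15 + 3 + 10 + 3 + 25 + 25 + 35 = 116.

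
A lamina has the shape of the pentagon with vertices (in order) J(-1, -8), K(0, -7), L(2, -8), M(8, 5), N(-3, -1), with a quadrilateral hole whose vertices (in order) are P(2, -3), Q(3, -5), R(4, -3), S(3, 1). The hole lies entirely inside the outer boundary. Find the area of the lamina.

56.5

Outer boundary:
Σ = (7) + (14) + (74) + (7) + (23) = 125
Area = |Σ|/2 = 62.5.
Hole:
Apply Gauss's area formula: 2A = Σ (x_i·y_{i+1} − x_{i+1}·y_i), indices taken mod 4.
Cross-terms: -1, 11, 13, -11  ⇒  Σ = 12
Area = |Σ|/2 = 6.
Net area = 62.5 − 6 = 56.5.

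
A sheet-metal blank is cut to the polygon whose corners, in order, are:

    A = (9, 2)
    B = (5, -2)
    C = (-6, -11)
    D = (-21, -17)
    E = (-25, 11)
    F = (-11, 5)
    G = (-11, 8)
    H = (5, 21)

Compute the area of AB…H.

Σ = (-28) + (-67) + (-129) + (-656) + (-4) + (-33) + (-271) + (-179) = -1367
Area = |Σ|/2 = 683.5.

683.5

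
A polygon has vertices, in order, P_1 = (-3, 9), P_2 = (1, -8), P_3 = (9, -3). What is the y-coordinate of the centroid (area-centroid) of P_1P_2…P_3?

-2/3

Apply Gauss's area formula. First the cross-terms c_i = x_i·y_{i+1} − x_{i+1}·y_i:
  15, 69, 72  ⇒  2A = 156, A = 78.
Then Σ (y_i + y_{i+1})·c_i = -312, so ȳ = -312 / (6·78) = -2/3.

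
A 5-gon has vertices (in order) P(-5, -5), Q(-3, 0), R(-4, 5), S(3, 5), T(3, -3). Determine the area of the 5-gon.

Σ = (-15) + (-15) + (-35) + (-24) + (-30) = -119
Area = |Σ|/2 = 59.5.

59.5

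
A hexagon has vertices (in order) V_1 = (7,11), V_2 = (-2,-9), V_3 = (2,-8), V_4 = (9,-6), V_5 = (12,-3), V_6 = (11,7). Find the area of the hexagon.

Apply the surveyor's formula: 2A = Σ (x_i·y_{i+1} − x_{i+1}·y_i), indices taken mod 6.
Σ = (-41) + (34) + (60) + (45) + (117) + (72) = 287
Area = |Σ|/2 = 143.5.

143.5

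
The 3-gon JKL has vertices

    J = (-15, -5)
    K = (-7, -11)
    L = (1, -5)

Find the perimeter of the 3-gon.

36

|JK| = √((8)² + (-6)²) = √100 = 10
|KL| = √((8)² + (6)²) = √100 = 10
|LJ| = √((-16)² + (0)²) = √256 = 16
Perimeter = 10 + 10 + 16 = 36.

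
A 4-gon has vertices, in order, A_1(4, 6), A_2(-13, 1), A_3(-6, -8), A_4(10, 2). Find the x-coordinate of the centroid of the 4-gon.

Apply Gauss's area formula. First the cross-terms c_i = x_i·y_{i+1} − x_{i+1}·y_i:
  82, 110, 68, 52  ⇒  2A = 312, A = 156.
Then Σ (x_i + x_{i+1})·c_i = -1828, so x̄ = -1828 / (6·156) = -457/234.

-457/234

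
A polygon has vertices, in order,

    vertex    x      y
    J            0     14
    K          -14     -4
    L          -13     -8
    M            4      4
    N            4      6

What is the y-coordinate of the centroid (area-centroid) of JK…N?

Apply the shoelace formula. First the cross-terms c_i = x_i·y_{i+1} − x_{i+1}·y_i:
  196, 60, -20, 8, 56  ⇒  2A = 300, A = 150.
Then Σ (y_i + y_{i+1})·c_i = 2520, so ȳ = 2520 / (6·150) = 2.8.

2.8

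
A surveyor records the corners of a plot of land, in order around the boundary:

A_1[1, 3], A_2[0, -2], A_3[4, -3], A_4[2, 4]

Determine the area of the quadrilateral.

15

Apply the shoelace formula: 2A = Σ (x_i·y_{i+1} − x_{i+1}·y_i), indices taken mod 4.
A_1→A_2: (1)(-2) − (0)(3) = -2
A_2→A_3: (0)(-3) − (4)(-2) = 8
A_3→A_4: (4)(4) − (2)(-3) = 22
A_4→A_1: (2)(3) − (1)(4) = 2
Σ = 30
Area = |Σ|/2 = 15.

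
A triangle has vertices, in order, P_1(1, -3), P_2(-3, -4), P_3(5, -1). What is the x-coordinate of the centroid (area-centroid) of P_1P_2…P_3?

1

Apply the shoelace formula. First the cross-terms c_i = x_i·y_{i+1} − x_{i+1}·y_i:
  -13, 23, -14  ⇒  2A = -4, A = -2.
Then Σ (x_i + x_{i+1})·c_i = -12, so x̄ = -12 / (6·(-2)) = 1.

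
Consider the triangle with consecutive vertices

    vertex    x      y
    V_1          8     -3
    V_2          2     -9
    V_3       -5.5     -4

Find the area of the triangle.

Σ = (-66) + (-57.5) + (48.5) = -75
Area = |Σ|/2 = 37.5.

37.5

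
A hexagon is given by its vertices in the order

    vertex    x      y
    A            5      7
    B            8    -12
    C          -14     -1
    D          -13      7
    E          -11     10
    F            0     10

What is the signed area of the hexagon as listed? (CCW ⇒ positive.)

Apply the shoelace formula: 2A = Σ (x_i·y_{i+1} − x_{i+1}·y_i), indices taken mod 6.
Σ = (-116) + (-176) + (-111) + (-53) + (-110) + (-50) = -616
Signed area = Σ/2 = -308 (negative ⇒ clockwise traversal).

-308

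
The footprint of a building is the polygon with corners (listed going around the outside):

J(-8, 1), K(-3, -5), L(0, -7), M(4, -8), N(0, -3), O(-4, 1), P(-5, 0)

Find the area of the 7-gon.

34

Apply the shoelace (surveyor's) formula: 2A = Σ (x_i·y_{i+1} − x_{i+1}·y_i), indices taken mod 7.
Cross-terms: 43, 21, 28, -12, -12, 5, -5  ⇒  Σ = 68
Area = |Σ|/2 = 34.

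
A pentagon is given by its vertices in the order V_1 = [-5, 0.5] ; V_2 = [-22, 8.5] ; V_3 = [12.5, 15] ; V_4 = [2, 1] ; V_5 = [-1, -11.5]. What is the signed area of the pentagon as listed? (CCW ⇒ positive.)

V_1→V_2: (-5)(8.5) − (-22)(0.5) = -31.5
V_2→V_3: (-22)(15) − (12.5)(8.5) = -436.25
V_3→V_4: (12.5)(1) − (2)(15) = -17.5
V_4→V_5: (2)(-11.5) − (-1)(1) = -22
V_5→V_1: (-1)(0.5) − (-5)(-11.5) = -58
Σ = -565.25
Signed area = Σ/2 = -282.625 (negative ⇒ clockwise traversal).

-282.625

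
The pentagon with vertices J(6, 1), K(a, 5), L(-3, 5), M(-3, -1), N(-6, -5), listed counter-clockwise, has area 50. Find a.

The doubled signed area Σ (x_i y_{i+1} − x_{i+1} y_i) is linear in a.
With a=0 it equals 96; the coefficient of a is 4 (from the two edges through K).
So 4·a + 96 = 2·50 = 100 ⇒ a = 1.

1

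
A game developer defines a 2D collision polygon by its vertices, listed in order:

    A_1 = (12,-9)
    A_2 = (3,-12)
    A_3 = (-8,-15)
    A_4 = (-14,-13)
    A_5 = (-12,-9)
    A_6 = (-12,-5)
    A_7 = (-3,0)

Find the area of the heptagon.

Apply the shoelace formula: 2A = Σ (x_i·y_{i+1} − x_{i+1}·y_i), indices taken mod 7.
A_1→A_2: (12)(-12) − (3)(-9) = -117
A_2→A_3: (3)(-15) − (-8)(-12) = -141
A_3→A_4: (-8)(-13) − (-14)(-15) = -106
A_4→A_5: (-14)(-9) − (-12)(-13) = -30
A_5→A_6: (-12)(-5) − (-12)(-9) = -48
A_6→A_7: (-12)(0) − (-3)(-5) = -15
A_7→A_1: (-3)(-9) − (12)(0) = 27
Σ = -430
Area = |Σ|/2 = 215.

215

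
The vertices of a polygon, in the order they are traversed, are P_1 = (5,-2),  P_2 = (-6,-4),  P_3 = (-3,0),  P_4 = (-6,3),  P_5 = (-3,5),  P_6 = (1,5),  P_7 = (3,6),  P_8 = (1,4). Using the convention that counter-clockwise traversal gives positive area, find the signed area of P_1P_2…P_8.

-59.5

Apply the shoelace (surveyor's) formula: 2A = Σ (x_i·y_{i+1} − x_{i+1}·y_i), indices taken mod 8.
Σ = (-32) + (-12) + (-9) + (-21) + (-20) + (-9) + (6) + (-22) = -119
Signed area = Σ/2 = -59.5 (negative ⇒ clockwise traversal).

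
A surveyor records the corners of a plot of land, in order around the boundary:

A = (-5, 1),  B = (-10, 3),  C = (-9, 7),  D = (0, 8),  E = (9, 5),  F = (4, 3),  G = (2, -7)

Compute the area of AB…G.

126

Apply the shoelace (surveyor's) formula: 2A = Σ (x_i·y_{i+1} − x_{i+1}·y_i), indices taken mod 7.
A→B: (-5)(3) − (-10)(1) = -5
B→C: (-10)(7) − (-9)(3) = -43
C→D: (-9)(8) − (0)(7) = -72
D→E: (0)(5) − (9)(8) = -72
E→F: (9)(3) − (4)(5) = 7
F→G: (4)(-7) − (2)(3) = -34
G→A: (2)(1) − (-5)(-7) = -33
Σ = -252
Area = |Σ|/2 = 126.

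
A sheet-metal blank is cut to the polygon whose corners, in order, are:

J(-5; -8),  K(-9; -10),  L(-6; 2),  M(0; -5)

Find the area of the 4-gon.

47.5

Apply the shoelace formula: 2A = Σ (x_i·y_{i+1} − x_{i+1}·y_i), indices taken mod 4.
Cross-terms: -22, -78, 30, -25  ⇒  Σ = -95
Area = |Σ|/2 = 47.5.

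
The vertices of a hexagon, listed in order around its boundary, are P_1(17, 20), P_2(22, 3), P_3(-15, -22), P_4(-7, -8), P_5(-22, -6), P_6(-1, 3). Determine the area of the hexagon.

569.5

Σ = (-389) + (-439) + (-34) + (-134) + (-72) + (-71) = -1139
Area = |Σ|/2 = 569.5.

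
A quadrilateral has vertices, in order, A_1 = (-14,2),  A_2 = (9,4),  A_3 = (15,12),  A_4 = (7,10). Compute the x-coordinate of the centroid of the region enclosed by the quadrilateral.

316/97

Apply the surveyor's formula. First the cross-terms c_i = x_i·y_{i+1} − x_{i+1}·y_i:
  -74, 48, 66, 154  ⇒  2A = 194, A = 97.
Then Σ (x_i + x_{i+1})·c_i = 1896, so x̄ = 1896 / (6·97) = 316/97.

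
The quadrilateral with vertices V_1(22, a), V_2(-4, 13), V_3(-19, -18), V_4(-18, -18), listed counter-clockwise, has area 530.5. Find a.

Write out the shoelace sum; only the two edges meeting at V_1 involve a:
2·Area = [((-18)·a − 22·(-18)) + (22·13 − (-4)·a)] + 337
       = -14·a + 1019 = 1061
⇒ a = -3.

-3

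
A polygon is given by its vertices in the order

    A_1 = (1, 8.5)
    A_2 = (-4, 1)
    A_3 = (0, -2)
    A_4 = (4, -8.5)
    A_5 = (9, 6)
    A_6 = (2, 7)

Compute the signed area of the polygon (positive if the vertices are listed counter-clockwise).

106.25

Σ = (35) + (8) + (8) + (100.5) + (51) + (10) = 212.5
Signed area = Σ/2 = 106.25 (positive ⇒ counter-clockwise traversal).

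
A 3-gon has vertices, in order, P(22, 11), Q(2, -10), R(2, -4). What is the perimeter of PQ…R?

60

|PQ| = √((-20)² + (-21)²) = √841 = 29
|QR| = √((0)² + (6)²) = √36 = 6
|RP| = √((20)² + (15)²) = √625 = 25
Perimeter = 29 + 6 + 25 = 60.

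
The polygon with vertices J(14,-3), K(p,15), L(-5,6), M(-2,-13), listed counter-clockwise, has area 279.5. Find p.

1

The doubled signed area Σ (x_i y_{i+1} − x_{i+1} y_i) is linear in p.
With p=0 it equals 550; the coefficient of p is 9 (from the two edges through K).
So 9·p + 550 = 2·279.5 = 559 ⇒ p = 1.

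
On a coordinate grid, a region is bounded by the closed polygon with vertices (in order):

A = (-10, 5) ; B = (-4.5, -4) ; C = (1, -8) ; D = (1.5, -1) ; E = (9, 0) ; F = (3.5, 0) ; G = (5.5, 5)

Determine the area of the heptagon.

108.75

A→B: (-10)(-4) − (-4.5)(5) = 62.5
B→C: (-4.5)(-8) − (1)(-4) = 40
C→D: (1)(-1) − (1.5)(-8) = 11
D→E: (1.5)(0) − (9)(-1) = 9
E→F: (9)(0) − (3.5)(0) = 0
F→G: (3.5)(5) − (5.5)(0) = 17.5
G→A: (5.5)(5) − (-10)(5) = 77.5
Σ = 217.5
Area = |Σ|/2 = 108.75.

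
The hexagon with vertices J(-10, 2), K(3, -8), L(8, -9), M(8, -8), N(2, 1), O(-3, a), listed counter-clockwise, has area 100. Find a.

5

Write out the shoelace sum; only the two edges meeting at O involve a:
2·Area = [(2·a − (-3)·1) + ((-3)·2 − (-10)·a)] + 143
       = 12·a + 140 = 200
⇒ a = 5.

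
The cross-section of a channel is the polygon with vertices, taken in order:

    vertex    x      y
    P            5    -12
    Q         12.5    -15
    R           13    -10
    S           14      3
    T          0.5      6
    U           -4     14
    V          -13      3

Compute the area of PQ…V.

374.25

Apply Gauss's area formula: 2A = Σ (x_i·y_{i+1} − x_{i+1}·y_i), indices taken mod 7.
Σ = (75) + (70) + (179) + (82.5) + (31) + (170) + (141) = 748.5
Area = |Σ|/2 = 374.25.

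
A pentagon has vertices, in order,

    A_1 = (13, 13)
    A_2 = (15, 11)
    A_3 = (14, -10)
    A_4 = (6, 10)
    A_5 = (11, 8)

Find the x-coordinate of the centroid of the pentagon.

2130/179

Apply the surveyor's formula. First the cross-terms c_i = x_i·y_{i+1} − x_{i+1}·y_i:
  -52, -304, 200, -62, 39  ⇒  2A = -179, A = -89.5.
Then Σ (x_i + x_{i+1})·c_i = -6390, so x̄ = -6390 / (6·(-89.5)) = 2130/179.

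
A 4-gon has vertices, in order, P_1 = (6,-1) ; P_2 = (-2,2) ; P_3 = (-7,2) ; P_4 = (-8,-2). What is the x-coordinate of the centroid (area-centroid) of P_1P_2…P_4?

Apply Gauss's area formula. First the cross-terms c_i = x_i·y_{i+1} − x_{i+1}·y_i:
  10, 10, 30, 20  ⇒  2A = 70, A = 35.
Then Σ (x_i + x_{i+1})·c_i = -540, so x̄ = -540 / (6·35) = -18/7.

-18/7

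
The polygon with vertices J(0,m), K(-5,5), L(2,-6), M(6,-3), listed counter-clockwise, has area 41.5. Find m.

3

The doubled signed area Σ (x_i y_{i+1} − x_{i+1} y_i) is linear in m.
With m=0 it equals 50; the coefficient of m is 11 (from the two edges through J).
So 11·m + 50 = 2·41.5 = 83 ⇒ m = 3.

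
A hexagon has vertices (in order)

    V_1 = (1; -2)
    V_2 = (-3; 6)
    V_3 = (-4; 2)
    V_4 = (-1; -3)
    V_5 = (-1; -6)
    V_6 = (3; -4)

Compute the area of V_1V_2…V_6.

27.5

Apply the shoelace (surveyor's) formula: 2A = Σ (x_i·y_{i+1} − x_{i+1}·y_i), indices taken mod 6.
Σ = (0) + (18) + (14) + (3) + (22) + (-2) = 55
Area = |Σ|/2 = 27.5.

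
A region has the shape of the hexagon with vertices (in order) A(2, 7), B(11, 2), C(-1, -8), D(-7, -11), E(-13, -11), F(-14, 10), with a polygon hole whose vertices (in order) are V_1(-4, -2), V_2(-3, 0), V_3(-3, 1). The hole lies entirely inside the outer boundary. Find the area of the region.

335.5

Outer boundary:
Apply Gauss's area formula: 2A = Σ (x_i·y_{i+1} − x_{i+1}·y_i), indices taken mod 6.
A→B: (2)(2) − (11)(7) = -73
B→C: (11)(-8) − (-1)(2) = -86
C→D: (-1)(-11) − (-7)(-8) = -45
D→E: (-7)(-11) − (-13)(-11) = -66
E→F: (-13)(10) − (-14)(-11) = -284
F→A: (-14)(7) − (2)(10) = -118
Σ = -672
Area = |Σ|/2 = 336.
Hole:
Apply the surveyor's formula: 2A = Σ (x_i·y_{i+1} − x_{i+1}·y_i), indices taken mod 3.
Σ = (-6) + (-3) + (10) = 1
Area = |Σ|/2 = 0.5.
Net area = 336 − 0.5 = 335.5.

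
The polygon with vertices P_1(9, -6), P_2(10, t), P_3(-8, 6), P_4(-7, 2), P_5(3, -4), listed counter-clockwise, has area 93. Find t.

0

The doubled signed area Σ (x_i y_{i+1} − x_{i+1} y_i) is linear in t.
With t=0 it equals 186; the coefficient of t is 17 (from the two edges through P_2).
So 17·t + 186 = 2·93 = 186 ⇒ t = 0.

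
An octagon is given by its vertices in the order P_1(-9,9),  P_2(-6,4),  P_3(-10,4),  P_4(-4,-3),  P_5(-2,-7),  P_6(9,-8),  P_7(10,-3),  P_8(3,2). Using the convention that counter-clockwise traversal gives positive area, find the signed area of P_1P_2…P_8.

Apply the surveyor's formula: 2A = Σ (x_i·y_{i+1} − x_{i+1}·y_i), indices taken mod 8.
Σ = (18) + (16) + (46) + (22) + (79) + (53) + (29) + (45) = 308
Signed area = Σ/2 = 154 (positive ⇒ counter-clockwise traversal).

154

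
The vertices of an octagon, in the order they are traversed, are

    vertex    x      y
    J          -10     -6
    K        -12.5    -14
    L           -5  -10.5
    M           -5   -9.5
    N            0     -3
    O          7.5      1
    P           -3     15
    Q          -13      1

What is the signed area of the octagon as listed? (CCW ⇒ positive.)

277.125

Σ = (65) + (61.25) + (-5) + (15) + (22.5) + (115.5) + (192) + (88) = 554.25
Signed area = Σ/2 = 277.125 (positive ⇒ counter-clockwise traversal).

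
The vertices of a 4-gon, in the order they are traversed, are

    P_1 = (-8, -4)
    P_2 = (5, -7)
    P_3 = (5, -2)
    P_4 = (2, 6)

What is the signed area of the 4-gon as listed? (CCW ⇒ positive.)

Σ = (76) + (25) + (34) + (40) = 175
Signed area = Σ/2 = 87.5 (positive ⇒ counter-clockwise traversal).

87.5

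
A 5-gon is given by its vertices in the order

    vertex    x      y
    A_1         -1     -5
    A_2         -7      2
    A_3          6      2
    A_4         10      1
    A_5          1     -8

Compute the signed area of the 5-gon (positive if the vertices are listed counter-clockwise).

Apply Gauss's area formula: 2A = Σ (x_i·y_{i+1} − x_{i+1}·y_i), indices taken mod 5.
Cross-terms: -37, -26, -14, -81, -13  ⇒  Σ = -171
Signed area = Σ/2 = -85.5 (negative ⇒ clockwise traversal).

-85.5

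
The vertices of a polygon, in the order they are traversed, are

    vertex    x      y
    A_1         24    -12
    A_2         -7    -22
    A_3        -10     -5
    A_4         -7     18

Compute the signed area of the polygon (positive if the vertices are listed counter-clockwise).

-680

Apply Gauss's area formula: 2A = Σ (x_i·y_{i+1} − x_{i+1}·y_i), indices taken mod 4.
Σ = (-612) + (-185) + (-215) + (-348) = -1360
Signed area = Σ/2 = -680 (negative ⇒ clockwise traversal).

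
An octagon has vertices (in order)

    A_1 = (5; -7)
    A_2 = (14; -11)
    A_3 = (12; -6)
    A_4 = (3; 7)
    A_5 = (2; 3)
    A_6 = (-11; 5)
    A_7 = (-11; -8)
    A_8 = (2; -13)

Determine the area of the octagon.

Apply the shoelace (surveyor's) formula: 2A = Σ (x_i·y_{i+1} − x_{i+1}·y_i), indices taken mod 8.
Σ = (43) + (48) + (102) + (-5) + (43) + (143) + (159) + (51) = 584
Area = |Σ|/2 = 292.

292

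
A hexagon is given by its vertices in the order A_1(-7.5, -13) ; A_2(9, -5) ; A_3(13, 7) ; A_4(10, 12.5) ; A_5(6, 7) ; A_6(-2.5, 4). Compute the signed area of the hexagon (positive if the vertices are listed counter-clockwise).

Σ = (154.5) + (128) + (92.5) + (-5) + (41.5) + (62.5) = 474
Signed area = Σ/2 = 237 (positive ⇒ counter-clockwise traversal).

237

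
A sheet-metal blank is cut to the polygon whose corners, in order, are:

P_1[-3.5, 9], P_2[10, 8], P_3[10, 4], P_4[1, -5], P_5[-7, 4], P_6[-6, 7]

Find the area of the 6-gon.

Apply Gauss's area formula: 2A = Σ (x_i·y_{i+1} − x_{i+1}·y_i), indices taken mod 6.
P_1→P_2: (-3.5)(8) − (10)(9) = -118
P_2→P_3: (10)(4) − (10)(8) = -40
P_3→P_4: (10)(-5) − (1)(4) = -54
P_4→P_5: (1)(4) − (-7)(-5) = -31
P_5→P_6: (-7)(7) − (-6)(4) = -25
P_6→P_1: (-6)(9) − (-3.5)(7) = -29.5
Σ = -297.5
Area = |Σ|/2 = 148.75.

148.75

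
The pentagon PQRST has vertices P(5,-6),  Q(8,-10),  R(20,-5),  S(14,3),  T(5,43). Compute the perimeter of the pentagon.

|PQ| = √((3)² + (-4)²) = √25 = 5
|QR| = √((12)² + (5)²) = √169 = 13
|RS| = √((-6)² + (8)²) = √100 = 10
|ST| = √((-9)² + (40)²) = √1681 = 41
|TP| = √((0)² + (-49)²) = √2401 = 49
Perimeter = 5 + 13 + 10 + 41 + 49 = 118.

118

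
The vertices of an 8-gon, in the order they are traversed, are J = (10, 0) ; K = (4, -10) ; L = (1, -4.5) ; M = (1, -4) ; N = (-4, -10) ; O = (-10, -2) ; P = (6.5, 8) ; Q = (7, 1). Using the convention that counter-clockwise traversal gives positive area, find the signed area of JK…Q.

-176

Σ = (-100) + (-8) + (0.5) + (-26) + (-92) + (-67) + (-49.5) + (-10) = -352
Signed area = Σ/2 = -176 (negative ⇒ clockwise traversal).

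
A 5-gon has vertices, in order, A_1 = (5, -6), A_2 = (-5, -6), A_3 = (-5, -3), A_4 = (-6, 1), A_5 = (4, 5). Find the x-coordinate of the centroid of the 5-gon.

-10/181

Apply the shoelace (surveyor's) formula. First the cross-terms c_i = x_i·y_{i+1} − x_{i+1}·y_i:
  -60, -15, -23, -34, -49  ⇒  2A = -181, A = -90.5.
Then Σ (x_i + x_{i+1})·c_i = 30, so x̄ = 30 / (6·(-90.5)) = -10/181.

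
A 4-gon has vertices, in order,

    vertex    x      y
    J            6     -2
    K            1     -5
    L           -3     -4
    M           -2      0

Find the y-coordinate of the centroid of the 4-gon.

Apply the shoelace (surveyor's) formula. First the cross-terms c_i = x_i·y_{i+1} − x_{i+1}·y_i:
  -28, -19, -8, 4  ⇒  2A = -51, A = -25.5.
Then Σ (y_i + y_{i+1})·c_i = 391, so ȳ = 391 / (6·(-25.5)) = -23/9.

-23/9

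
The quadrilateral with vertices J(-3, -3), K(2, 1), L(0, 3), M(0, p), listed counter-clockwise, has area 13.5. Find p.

6

The doubled signed area Σ (x_i y_{i+1} − x_{i+1} y_i) is linear in p.
With p=0 it equals 9; the coefficient of p is 3 (from the two edges through M).
So 3·p + 9 = 2·13.5 = 27 ⇒ p = 6.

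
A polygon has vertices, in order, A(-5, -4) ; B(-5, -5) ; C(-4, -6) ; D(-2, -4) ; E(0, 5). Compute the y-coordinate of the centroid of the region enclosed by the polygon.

Apply the shoelace (surveyor's) formula. First the cross-terms c_i = x_i·y_{i+1} − x_{i+1}·y_i:
  5, 10, 4, -10, 25  ⇒  2A = 34, A = 17.
Then Σ (y_i + y_{i+1})·c_i = -180, so ȳ = -180 / (6·17) = -30/17.

-30/17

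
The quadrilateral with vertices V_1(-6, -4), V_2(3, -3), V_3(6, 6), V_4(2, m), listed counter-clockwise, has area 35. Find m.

The doubled signed area Σ (x_i y_{i+1} − x_{i+1} y_i) is linear in m.
With m=0 it equals 46; the coefficient of m is 12 (from the two edges through V_4).
So 12·m + 46 = 2·35 = 70 ⇒ m = 2.

2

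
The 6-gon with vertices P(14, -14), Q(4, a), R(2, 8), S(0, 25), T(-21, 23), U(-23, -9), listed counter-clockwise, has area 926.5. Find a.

Write out the shoelace sum; only the two edges meeting at Q involve a:
2·Area = [(14·a − 4·(-14)) + (4·8 − 2·a)] + 1741
       = 12·a + 1829 = 1853
⇒ a = 2.

2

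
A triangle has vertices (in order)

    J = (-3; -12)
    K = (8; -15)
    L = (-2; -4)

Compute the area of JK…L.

Cross-terms: 141, -62, 12  ⇒  Σ = 91
Area = |Σ|/2 = 45.5.

45.5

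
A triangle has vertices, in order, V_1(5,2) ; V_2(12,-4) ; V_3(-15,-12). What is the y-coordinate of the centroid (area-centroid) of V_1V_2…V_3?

Apply the surveyor's formula. First the cross-terms c_i = x_i·y_{i+1} − x_{i+1}·y_i:
  -44, -204, 30  ⇒  2A = -218, A = -109.
Then Σ (y_i + y_{i+1})·c_i = 3052, so ȳ = 3052 / (6·(-109)) = -14/3.

-14/3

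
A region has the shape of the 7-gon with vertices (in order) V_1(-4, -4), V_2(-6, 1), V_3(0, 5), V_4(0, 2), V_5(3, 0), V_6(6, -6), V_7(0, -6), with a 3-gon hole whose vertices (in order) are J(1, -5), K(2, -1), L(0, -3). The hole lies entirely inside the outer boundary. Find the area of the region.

68

Outer boundary:
Apply the surveyor's formula: 2A = Σ (x_i·y_{i+1} − x_{i+1}·y_i), indices taken mod 7.
Σ = (-28) + (-30) + (0) + (-6) + (-18) + (-36) + (-24) = -142
Area = |Σ|/2 = 71.
Hole:
J→K: (1)(-1) − (2)(-5) = 9
K→L: (2)(-3) − (0)(-1) = -6
L→J: (0)(-5) − (1)(-3) = 3
Σ = 6
Area = |Σ|/2 = 3.
Net area = 71 − 3 = 68.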